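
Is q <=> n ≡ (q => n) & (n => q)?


Compare truth tables:
n | q | φ | ψ
-------------
False | False | True | True
True | False | False | False
False | True | False | False
True | True | True | True
The columns φ and ψ agree on every row.

Yes, they are logically equivalent.


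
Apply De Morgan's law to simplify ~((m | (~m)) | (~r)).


De Morgan: the negation of a disjunction is the conjunction of the negations.
Distribute ~ across |, flipping it to &, and negate each literal.

((~m) & m) & r


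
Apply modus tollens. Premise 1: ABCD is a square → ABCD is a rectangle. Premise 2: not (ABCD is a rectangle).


Modus tollens: from (P → Q) and ¬Q, infer ¬P.
Q = 'ABCD is a rectangle' is denied; since P → Q, P must also fail.

Not (ABCD is a square).


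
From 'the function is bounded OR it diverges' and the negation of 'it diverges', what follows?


Disjunctive syllogism: from (P ∨ Q) and ¬P, infer Q.
One disjunct, 'it diverges', is ruled out; the other must hold.

the function is bounded


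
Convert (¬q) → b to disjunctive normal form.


Step 1: Rewrite (¬q) → b as ¬(¬q) ∨ b.
Step 2: Eliminate any double negations (¬¬X = X).

q ∨ b


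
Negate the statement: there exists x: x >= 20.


¬(for all x: φ) = there exists x: ¬φ, and ¬(there exists x: φ) = for all x: ¬φ.
Apply to the existential statement.

for all x: NOT(x >= 20)


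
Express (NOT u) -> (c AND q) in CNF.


Step 1: Rewrite (¬u) → (c ∧ q) as ¬(¬u) ∨ (c ∧ q).
Step 2: Distribute ∨ over ∧.
Step 3: Eliminate any double negations (¬¬X = X).

(u OR c) AND (u OR q)


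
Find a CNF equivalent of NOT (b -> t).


Step 1: Rewrite b → t as ¬b ∨ t.
Step 2: Negate: ¬(¬b ∨ t) = b ∧ ¬t (De Morgan + double negation).

b AND (NOT t)


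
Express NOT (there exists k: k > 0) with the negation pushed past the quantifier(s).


¬(for all x: φ) = there exists x: ¬φ, and ¬(there exists x: φ) = for all x: ¬φ.
Apply to the existential statement.

for all k: NOT(k > 0)


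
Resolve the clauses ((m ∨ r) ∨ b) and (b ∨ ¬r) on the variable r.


The clauses contain complementary literals r and ¬r.
Resolution eliminates this pair and disjoins the remaining literals (merging duplicates).

(m ∨ b)


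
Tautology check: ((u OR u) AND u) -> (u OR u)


Build the truth table over {u}:
u | φ
-----
F | T
T | T
Every row evaluates to true.

Yes, it is a tautology.


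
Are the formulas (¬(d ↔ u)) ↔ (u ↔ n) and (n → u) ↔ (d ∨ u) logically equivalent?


Compare truth tables:
d | n | u | φ | ψ
-----------------
F | F | F | F | F
T | F | F | T | T
F | T | F | T | T
T | T | F | F | F
F | F | T | F | T
T | F | T | T | T
F | T | T | T | T
T | T | T | F | T
They differ at row 5 (d=F, n=F, u=T): φ=F but ψ=T.

No, they are not logically equivalent.


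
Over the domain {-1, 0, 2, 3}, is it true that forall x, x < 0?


Evaluate the predicate on each element: -1:True, 0:False, 2:False, 3:False.
Counterexample x = 0 fails the predicate.

False


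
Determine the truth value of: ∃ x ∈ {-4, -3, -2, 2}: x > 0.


Evaluate the predicate on each element: -4:F, -3:F, -2:F, 2:T.
Witness x = 2 satisfies the predicate.

T


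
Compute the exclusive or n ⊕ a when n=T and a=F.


Exclusive or is true when exactly one operand is true.
Substitute: n=T, a=F.
T ⊕ F evaluates to T.

T


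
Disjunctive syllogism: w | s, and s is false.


Disjunctive syllogism: from (P ∨ Q) and ¬P, infer Q.
One disjunct, 's', is ruled out; the other must hold.

w


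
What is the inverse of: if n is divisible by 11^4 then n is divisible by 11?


The inverse of (P → Q) is (¬P → ¬Q). It is equivalent to the converse, not to the original.
Here P = 'n is divisible by 11^4' and Q = 'n is divisible by 11'.

If not (n is divisible by 11^4), then not (n is divisible by 11).


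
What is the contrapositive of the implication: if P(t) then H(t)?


The contrapositive of (P → Q) is (¬Q → ¬P); it is logically equivalent to the original.
Here P = 'P(t)' and Q = 'H(t)'.

If not (H(t)), then not (P(t)).


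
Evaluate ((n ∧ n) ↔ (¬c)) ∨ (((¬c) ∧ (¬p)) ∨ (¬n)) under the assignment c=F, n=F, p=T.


Substitute c=F, n=F, p=T:
n ∧ n = F ∧ F = F
¬c = T
(n ∧ n) ↔ (¬c) = F ↔ T = F
¬c = T
¬p = F
(¬c) ∧ (¬p) = T ∧ F = F
¬n = T
((¬c) ∧ (¬p)) ∨ (¬n) = F ∨ T = T
((n ∧ n) ↔ (¬c)) ∨ (((¬c) ∧ (¬p)) ∨ (¬n)) = F ∨ T = T

T


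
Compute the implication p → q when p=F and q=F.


Implication is false only when antecedent is true and consequent is false.
Substitute: p=F, q=F.
F → F evaluates to T.

T


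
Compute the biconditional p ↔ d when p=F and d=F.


Biconditional is true when both operands have the same truth value.
Substitute: p=F, d=F.
F ↔ F evaluates to T.

T


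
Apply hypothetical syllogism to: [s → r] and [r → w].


Hypothetical syllogism: from (P → Q) and (Q → R), infer (P → R).
Chain the two implications through the shared middle term 'r'.

s → w


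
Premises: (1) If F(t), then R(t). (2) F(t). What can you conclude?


Modus ponens: from (P → Q) and P, infer Q.
P = 'F(t)' is asserted, and P → Q holds, so Q follows.

R(t).


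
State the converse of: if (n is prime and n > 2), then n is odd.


The converse of (P → Q) is (Q → P). It is not in general equivalent to the original.
Here P = '(n is prime and n > 2)' and Q = 'n is odd'.

If n is odd, then (n is prime and n > 2).


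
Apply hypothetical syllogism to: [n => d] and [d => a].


Hypothetical syllogism: from (P → Q) and (Q → R), infer (P → R).
Chain the two implications through the shared middle term 'd'.

n => a


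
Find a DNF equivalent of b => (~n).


Step 1: Rewrite b → (¬n) as ¬b ∨ (¬n).

(~b) | (~n)


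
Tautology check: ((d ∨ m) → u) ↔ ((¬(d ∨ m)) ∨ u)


Build the truth table over {d, m, u}:
d | m | u | φ
-------------
F | F | F | T
T | F | F | T
F | T | F | T
T | T | F | T
F | F | T | T
T | F | T | T
F | T | T | T
T | T | T | T
Every row evaluates to true.

Yes, it is a tautology.


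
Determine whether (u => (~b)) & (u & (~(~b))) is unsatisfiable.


Truth table over {b, u}:
b | u | φ
---------
False | False | False
True | False | False
False | True | False
True | True | False
Every row is false.

Yes, it is a contradiction.


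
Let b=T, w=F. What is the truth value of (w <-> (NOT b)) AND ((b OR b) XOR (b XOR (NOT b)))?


Substitute b=T, w=F:
NOT b = F
w <-> (NOT b) = F <-> F = T
b OR b = T OR T = T
NOT b = F
b XOR (NOT b) = T XOR F = T
(b OR b) XOR (b XOR (NOT b)) = T XOR T = F
(w <-> (NOT b)) AND ((b OR b) XOR (b XOR (NOT b))) = T AND F = F

F


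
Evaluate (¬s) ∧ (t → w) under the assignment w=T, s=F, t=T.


Substitute w=T, s=F, t=T:
¬s = T
t → w = T → T = T
(¬s) ∧ (t → w) = T ∧ T = T

T


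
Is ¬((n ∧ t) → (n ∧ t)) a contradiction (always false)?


Truth table over {n, t}:
n | t | φ
---------
F | F | F
T | F | F
F | T | F
T | T | F
Every row is false.

Yes, it is a contradiction.


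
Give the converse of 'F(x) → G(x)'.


The converse of (P → Q) is (Q → P). It is not in general equivalent to the original.
Here P = 'F(x)' and Q = 'G(x)'.

If G(x), then F(x).


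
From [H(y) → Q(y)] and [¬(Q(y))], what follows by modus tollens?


Modus tollens: from (P → Q) and ¬Q, infer ¬P.
Q = 'Q(y)' is denied; since P → Q, P must also fail.

Not (H(y)).


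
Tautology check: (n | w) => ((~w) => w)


Build the truth table over {n, w}:
n | w | φ
---------
False | False | True
True | False | False
False | True | True
True | True | True
Counterexample at row 2: with n=True, w=False, the formula is False.

No, it is not a tautology.


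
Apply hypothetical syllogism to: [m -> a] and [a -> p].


Hypothetical syllogism: from (P → Q) and (Q → R), infer (P → R).
Chain the two implications through the shared middle term 'a'.

m -> p


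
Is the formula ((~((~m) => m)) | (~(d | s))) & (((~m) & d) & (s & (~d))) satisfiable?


Check all 8 assignments over {d, m, s}:
d | m | s | φ
-------------
False | False | False | False
True | False | False | False
False | True | False | False
True | True | False | False
False | False | True | False
True | False | True | False
False | True | True | False
True | True | True | False
No assignment makes the formula true.

Unsatisfiable.


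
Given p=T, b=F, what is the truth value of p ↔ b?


Biconditional is true when both operands have the same truth value.
Substitute: p=T, b=F.
T ↔ F evaluates to F.

F


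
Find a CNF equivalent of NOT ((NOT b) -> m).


Step 1: Rewrite (¬b) → m as ¬(¬b) ∨ m.
Step 2: Negate: ¬(¬(¬b) ∨ m) = (¬b) ∧ ¬m (De Morgan + double negation).

(NOT b) AND (NOT m)


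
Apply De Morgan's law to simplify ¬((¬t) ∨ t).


De Morgan: the negation of a disjunction is the conjunction of the negations.
Distribute ¬ across ∨, flipping it to ∧, and negate each literal.

t ∧ (¬t)


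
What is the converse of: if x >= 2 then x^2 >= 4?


The converse of (P → Q) is (Q → P). It is not in general equivalent to the original.
Here P = 'x >= 2' and Q = 'x^2 >= 4'.

If x^2 >= 4, then x >= 2.


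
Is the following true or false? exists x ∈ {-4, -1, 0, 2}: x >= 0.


Evaluate the predicate on each element: -4:False, -1:False, 0:True, 2:True.
Witness x = 0 satisfies the predicate.

True


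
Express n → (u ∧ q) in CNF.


Step 1: Rewrite n → (u ∧ q) as ¬n ∨ (u ∧ q).
Step 2: Distribute ∨ over ∧.

((¬n) ∨ u) ∧ ((¬n) ∨ q)


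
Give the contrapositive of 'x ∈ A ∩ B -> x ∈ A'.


The contrapositive of (P → Q) is (¬Q → ¬P); it is logically equivalent to the original.
Here P = 'x ∈ A ∩ B' and Q = 'x ∈ A'.

If not (x ∈ A), then not (x ∈ A ∩ B).


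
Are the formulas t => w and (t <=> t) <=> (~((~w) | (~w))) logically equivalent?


Compare truth tables:
t | w | φ | ψ
-------------
False | False | True | False
True | False | False | False
False | True | True | True
True | True | True | True
They differ at row 1 (t=False, w=False): φ=True but ψ=False.

No, they are not logically equivalent.


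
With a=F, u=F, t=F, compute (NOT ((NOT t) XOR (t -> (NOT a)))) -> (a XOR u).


Substitute a=F, u=F, t=F:
NOT t = T
NOT a = T
t -> (NOT a) = F -> T = T
(NOT t) XOR (t -> (NOT a)) = T XOR T = F
NOT ((NOT t) XOR (t -> (NOT a))) = T
a XOR u = F XOR F = F
(NOT ((NOT t) XOR (t -> (NOT a)))) -> (a XOR u) = T -> F = F

F


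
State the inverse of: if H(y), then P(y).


The inverse of (P → Q) is (¬P → ¬Q). It is equivalent to the converse, not to the original.
Here P = 'H(y)' and Q = 'P(y)'.

If not (H(y)), then not (P(y)).


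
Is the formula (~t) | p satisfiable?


Search for a satisfying assignment over {p, t}.
Try p=False, t=False: the formula evaluates to True.
A satisfying assignment exists.

Satisfiable.


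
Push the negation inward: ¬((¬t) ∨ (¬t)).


De Morgan: the negation of a disjunction is the conjunction of the negations.
Distribute ¬ across ∨, flipping it to ∧, and negate each literal.

t ∧ t


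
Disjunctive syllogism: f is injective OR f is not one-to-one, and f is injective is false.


Disjunctive syllogism: from (P ∨ Q) and ¬P, infer Q.
One disjunct, 'f is injective', is ruled out; the other must hold.

f is not one-to-one


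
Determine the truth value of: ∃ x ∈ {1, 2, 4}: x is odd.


Evaluate the predicate on each element: 1:T, 2:F, 4:F.
Witness x = 1 satisfies the predicate.

T


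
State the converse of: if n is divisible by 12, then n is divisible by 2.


The converse of (P → Q) is (Q → P). It is not in general equivalent to the original.
Here P = 'n is divisible by 12' and Q = 'n is divisible by 2'.

If n is divisible by 2, then n is divisible by 12.


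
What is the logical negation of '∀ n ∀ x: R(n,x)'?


Negation flips each quantifier (∀↔∃) and negates the inner predicate.
¬(∀ n ∀ x: φ) = ∃ n ∃ x: ¬φ.

∃ n ∃ x: ¬(R(n,x))


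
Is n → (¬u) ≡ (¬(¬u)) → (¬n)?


Compare truth tables:
n | u | φ | ψ
-------------
F | F | T | T
T | F | T | T
F | T | T | T
T | T | F | F
The columns φ and ψ agree on every row.

Yes, they are logically equivalent.


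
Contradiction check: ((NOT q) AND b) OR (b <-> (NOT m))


Truth table over {b, m, q}:
b | m | q | φ
-------------
F | F | F | F
T | F | F | T
F | T | F | T
T | T | F | T
F | F | T | F
T | F | T | T
F | T | T | T
T | T | T | F
Satisfying assignment at row 2: b=T, m=F, q=F gives T.

No, it is not a contradiction.


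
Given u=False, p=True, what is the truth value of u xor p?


Exclusive or is true when exactly one operand is true.
Substitute: u=False, p=True.
False xor True evaluates to True.

True


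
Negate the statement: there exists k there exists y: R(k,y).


Negation flips each quantifier (∀↔∃) and negates the inner predicate.
¬(there exists k there exists y: φ) = for all k for all y: ¬φ.

for all k for all y: NOT(R(k,y))


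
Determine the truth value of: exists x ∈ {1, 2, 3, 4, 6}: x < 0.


Evaluate the predicate on each element: 1:False, 2:False, 3:False, 4:False, 6:False.
No element satisfies the predicate.

False


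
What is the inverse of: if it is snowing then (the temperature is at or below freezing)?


The inverse of (P → Q) is (¬P → ¬Q). It is equivalent to the converse, not to the original.
Here P = 'it is snowing' and Q = '(the temperature is at or below freezing)'.

If not (it is snowing), then not ((the temperature is at or below freezing)).


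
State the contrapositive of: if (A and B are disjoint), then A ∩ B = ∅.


The contrapositive of (P → Q) is (¬Q → ¬P); it is logically equivalent to the original.
Here P = '(A and B are disjoint)' and Q = 'A ∩ B = ∅'.

If not (A ∩ B = ∅), then not ((A and B are disjoint)).


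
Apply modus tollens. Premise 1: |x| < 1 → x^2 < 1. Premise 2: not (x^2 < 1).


Modus tollens: from (P → Q) and ¬Q, infer ¬P.
Q = 'x^2 < 1' is denied; since P → Q, P must also fail.

Not (|x| < 1).


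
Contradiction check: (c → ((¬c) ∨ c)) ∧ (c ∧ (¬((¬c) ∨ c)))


Truth table over {c}:
c | φ
-----
F | F
T | F
Every row is false.

Yes, it is a contradiction.


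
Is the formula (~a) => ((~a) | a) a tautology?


Build the truth table over {a}:
a | φ
-----
False | True
True | True
Every row evaluates to true.

Yes, it is a tautology.


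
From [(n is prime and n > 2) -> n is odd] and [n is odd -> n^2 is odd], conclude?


Hypothetical syllogism: from (P → Q) and (Q → R), infer (P → R).
Chain the two implications through the shared middle term 'n is odd'.

(n is prime and n > 2) -> n^2 is odd


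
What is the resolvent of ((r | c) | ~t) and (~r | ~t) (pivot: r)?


The clauses contain complementary literals r and ~r.
Resolution eliminates this pair and disjoins the remaining literals (merging duplicates).

(~t | c)


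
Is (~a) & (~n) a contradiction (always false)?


Truth table over {a, n}:
a | n | φ
---------
False | False | True
True | False | False
False | True | False
True | True | False
Satisfying assignment at row 1: a=False, n=False gives True.

No, it is not a contradiction.


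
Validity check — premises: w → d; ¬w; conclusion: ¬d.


This is denying the antecedent (fallacy). There exist truth assignments where the premises are all true but the conclusion is false.

Invalid.


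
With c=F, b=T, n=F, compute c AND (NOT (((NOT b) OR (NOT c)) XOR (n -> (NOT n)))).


Substitute c=F, b=T, n=F:
NOT b = F
NOT c = T
(NOT b) OR (NOT c) = F OR T = T
NOT n = T
n -> (NOT n) = F -> T = T
((NOT b) OR (NOT c)) XOR (n -> (NOT n)) = T XOR T = F
NOT (((NOT b) OR (NOT c)) XOR (n -> (NOT n))) = T
c AND (NOT (((NOT b) OR (NOT c)) XOR (n -> (NOT n)))) = F AND T = F

F


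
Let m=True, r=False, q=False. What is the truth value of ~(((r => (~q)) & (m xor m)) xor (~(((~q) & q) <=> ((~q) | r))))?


Substitute m=True, r=False, q=False:
… (earlier sub-steps elided)
m xor m = True xor True = False
(r => (~q)) & (m xor m) = True & False = False
~q = True
(~q) & q = True & False = False
~q = True
(~q) | r = True | False = True
((~q) & q) <=> ((~q) | r) = False <=> True = False
~(((~q) & q) <=> ((~q) | r)) = True
((r => (~q)) & (m xor m)) xor (~(((~q) & q) <=> ((~q) | r))) = False xor True = True
~(((r => (~q)) & (m xor m)) xor (~(((~q) & q) <=> ((~q) | r)))) = False

False


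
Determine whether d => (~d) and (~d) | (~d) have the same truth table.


Compare truth tables:
d | φ | ψ
---------
False | True | True
True | False | False
The columns φ and ψ agree on every row.

Yes, they are logically equivalent.


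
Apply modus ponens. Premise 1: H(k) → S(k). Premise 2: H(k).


Modus ponens: from (P → Q) and P, infer Q.
P = 'H(k)' is asserted, and P → Q holds, so Q follows.

S(k).


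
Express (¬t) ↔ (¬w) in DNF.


Step 1: (¬t) ↔ (¬w) is true exactly when both agree: ((¬t) ∧ (¬w)) ∨ (¬(¬t) ∧ ¬(¬w)).
Step 2: Eliminate any double negations (¬¬X = X).

((¬t) ∧ (¬w)) ∨ (t ∧ w)


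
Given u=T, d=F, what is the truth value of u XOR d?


Exclusive or is true when exactly one operand is true.
Substitute: u=T, d=F.
T XOR F evaluates to T.

T


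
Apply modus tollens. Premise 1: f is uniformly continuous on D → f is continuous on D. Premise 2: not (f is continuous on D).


Modus tollens: from (P → Q) and ¬Q, infer ¬P.
Q = 'f is continuous on D' is denied; since P → Q, P must also fail.

Not (f is uniformly continuous on D).


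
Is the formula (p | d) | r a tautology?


Build the truth table over {d, p, r}:
d | p | r | φ
-------------
False | False | False | False
True | False | False | True
False | True | False | True
True | True | False | True
False | False | True | True
True | False | True | True
False | True | True | True
True | True | True | True
Counterexample at row 1: with d=False, p=False, r=False, the formula is False.

No, it is not a tautology.


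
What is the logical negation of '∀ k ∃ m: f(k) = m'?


Negation flips each quantifier (∀↔∃) and negates the inner predicate.
¬(∀ k ∃ m: φ) = ∃ k ∀ m: ¬φ.

∃ k ∀ m: ¬(f(k) = m)


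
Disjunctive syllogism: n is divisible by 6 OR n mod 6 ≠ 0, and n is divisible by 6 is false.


Disjunctive syllogism: from (P ∨ Q) and ¬P, infer Q.
One disjunct, 'n is divisible by 6', is ruled out; the other must hold.

n mod 6 ≠ 0


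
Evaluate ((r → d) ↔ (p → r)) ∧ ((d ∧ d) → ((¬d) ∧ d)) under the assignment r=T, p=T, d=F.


Substitute r=T, p=T, d=F:
r → d = T → F = F
p → r = T → T = T
(r → d) ↔ (p → r) = F ↔ T = F
d ∧ d = F ∧ F = F
¬d = T
(¬d) ∧ d = T ∧ F = F
(d ∧ d) → ((¬d) ∧ d) = F → F = T
((r → d) ↔ (p → r)) ∧ ((d ∧ d) → ((¬d) ∧ d)) = F ∧ T = F

F


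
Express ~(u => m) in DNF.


Step 1: Rewrite implication then negate: ¬(¬u ∨ m) = u ∧ ¬m.

u & (~m)


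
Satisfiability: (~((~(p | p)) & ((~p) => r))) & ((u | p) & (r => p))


Search for a satisfying assignment over {p, r, u}.
Try p=True, r=False, u=False: the formula evaluates to True.
A satisfying assignment exists.

Satisfiable.


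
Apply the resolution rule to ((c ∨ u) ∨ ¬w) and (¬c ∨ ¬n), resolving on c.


The clauses contain complementary literals c and ¬c.
Resolution eliminates this pair and disjoins the remaining literals (merging duplicates).

((u ∨ ¬w) ∨ ¬n)


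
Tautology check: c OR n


Build the truth table over {c, n}:
c | n | φ
---------
F | F | F
T | F | T
F | T | T
T | T | T
Counterexample at row 1: with c=F, n=F, the formula is F.

No, it is not a tautology.


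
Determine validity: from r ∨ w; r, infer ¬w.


This is affirming a disjunct (fallacy). There exist truth assignments where the premises are all true but the conclusion is false.

Invalid.


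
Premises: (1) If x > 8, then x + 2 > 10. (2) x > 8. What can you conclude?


Modus ponens: from (P → Q) and P, infer Q.
P = 'x > 8' is asserted, and P → Q holds, so Q follows.

x + 2 > 10.


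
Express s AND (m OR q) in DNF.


Step 1: Distribute ∧ over ∨: s ∧ (m ∨ q) = (s ∧ m) ∨ (s ∧ q).

(s AND m) OR (s AND q)


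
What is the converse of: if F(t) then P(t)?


The converse of (P → Q) is (Q → P). It is not in general equivalent to the original.
Here P = 'F(t)' and Q = 'P(t)'.

If P(t), then F(t).


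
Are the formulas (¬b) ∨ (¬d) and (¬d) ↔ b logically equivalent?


Compare truth tables:
b | d | φ | ψ
-------------
F | F | T | F
T | F | T | T
F | T | T | T
T | T | F | F
They differ at row 1 (b=F, d=F): φ=T but ψ=F.

No, they are not logically equivalent.


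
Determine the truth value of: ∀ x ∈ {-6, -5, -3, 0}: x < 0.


Evaluate the predicate on each element: -6:T, -5:T, -3:T, 0:F.
Counterexample x = 0 fails the predicate.

F


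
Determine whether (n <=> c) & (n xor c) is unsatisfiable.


Truth table over {c, n}:
c | n | φ
---------
False | False | False
True | False | False
False | True | False
True | True | False
Every row is false.

Yes, it is a contradiction.


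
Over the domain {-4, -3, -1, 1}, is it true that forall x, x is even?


Evaluate the predicate on each element: -4:True, -3:False, -1:False, 1:False.
Counterexample x = -3 fails the predicate.

False


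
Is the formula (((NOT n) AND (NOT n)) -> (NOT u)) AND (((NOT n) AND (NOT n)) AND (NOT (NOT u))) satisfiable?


Check all 4 assignments over {n, u}:
n | u | φ
---------
F | F | F
T | F | F
F | T | F
T | T | F
No assignment makes the formula true.

Unsatisfiable.


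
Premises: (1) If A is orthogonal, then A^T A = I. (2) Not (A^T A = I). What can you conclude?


Modus tollens: from (P → Q) and ¬Q, infer ¬P.
Q = 'A^T A = I' is denied; since P → Q, P must also fail.

Not (A is orthogonal).


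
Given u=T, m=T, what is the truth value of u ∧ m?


Conjunction is true only when both operands are true.
Substitute: u=T, m=T.
T ∧ T evaluates to T.

T


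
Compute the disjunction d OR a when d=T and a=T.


Disjunction is false only when both operands are false.
Substitute: d=T, a=T.
T OR T evaluates to T.

T


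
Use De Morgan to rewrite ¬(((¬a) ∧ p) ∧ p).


De Morgan: the negation of a conjunction is the disjunction of the negations.
Distribute ¬ across ∧, flipping it to ∨, and negate each literal.

(a ∨ (¬p)) ∨ (¬p)


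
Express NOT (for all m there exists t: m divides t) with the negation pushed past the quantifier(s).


Negation flips each quantifier (∀↔∃) and negates the inner predicate.
¬(for all m there exists t: φ) = there exists m for all t: ¬φ.

there exists m for all t: NOT(m divides t)


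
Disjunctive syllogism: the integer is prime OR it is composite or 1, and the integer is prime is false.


Disjunctive syllogism: from (P ∨ Q) and ¬P, infer Q.
One disjunct, 'the integer is prime', is ruled out; the other must hold.

it is composite or 1


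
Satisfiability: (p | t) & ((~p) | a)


Search for a satisfying assignment over {a, p, t}.
Try a=True, p=True, t=False: the formula evaluates to True.
A satisfying assignment exists.

Satisfiable.


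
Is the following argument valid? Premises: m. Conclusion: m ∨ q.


This matches the form of disjunction introduction: the conclusion follows in every model of the premises.

Valid.


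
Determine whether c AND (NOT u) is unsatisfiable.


Truth table over {c, u}:
c | u | φ
---------
F | F | F
T | F | T
F | T | F
T | T | F
Satisfying assignment at row 2: c=T, u=F gives T.

No, it is not a contradiction.


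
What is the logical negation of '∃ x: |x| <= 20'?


¬(∀ x: φ) = ∃ x: ¬φ, and ¬(∃ x: φ) = ∀ x: ¬φ.
Apply to the existential statement.

∀ x: ¬(|x| <= 20)


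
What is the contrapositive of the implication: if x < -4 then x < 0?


The contrapositive of (P → Q) is (¬Q → ¬P); it is logically equivalent to the original.
Here P = 'x < -4' and Q = 'x < 0'.

If not (x < 0), then not (x < -4).


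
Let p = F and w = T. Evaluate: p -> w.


Implication is false only when antecedent is true and consequent is false.
Substitute: p=F, w=T.
F -> T evaluates to T.

T


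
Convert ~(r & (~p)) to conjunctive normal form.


Step 1: Apply De Morgan: ¬(r ∧ (¬p)) = ¬r ∨ ¬(¬p).
Step 2: Eliminate any double negations (¬¬X = X).

(~r) | p


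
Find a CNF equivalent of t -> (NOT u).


Step 1: Rewrite t → (¬u) as ¬t ∨ (¬u).

(NOT t) OR (NOT u)


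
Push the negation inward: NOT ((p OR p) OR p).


De Morgan: the negation of a disjunction is the conjunction of the negations.
Distribute NOT across OR, flipping it to AND, and negate each literal.

((NOT p) AND (NOT p)) AND (NOT p)


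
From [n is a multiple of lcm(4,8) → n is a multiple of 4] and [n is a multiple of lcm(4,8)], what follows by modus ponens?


Modus ponens: from (P → Q) and P, infer Q.
P = 'n is a multiple of lcm(4,8)' is asserted, and P → Q holds, so Q follows.

n is a multiple of 4.


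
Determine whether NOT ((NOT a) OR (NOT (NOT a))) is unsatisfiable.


Truth table over {a}:
a | φ
-----
F | F
T | F
Every row is false.

Yes, it is a contradiction.


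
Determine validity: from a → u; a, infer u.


This matches the form of modus ponens: the conclusion follows in every model of the premises.

Valid.


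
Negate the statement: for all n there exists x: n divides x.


Negation flips each quantifier (∀↔∃) and negates the inner predicate.
¬(for all n there exists x: φ) = there exists n for all x: ¬φ.

there exists n for all x: NOT(n divides x)


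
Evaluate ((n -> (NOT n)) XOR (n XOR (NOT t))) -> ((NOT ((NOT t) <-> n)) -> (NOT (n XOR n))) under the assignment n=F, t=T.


Substitute n=F, t=T:
… (earlier sub-steps elided)
NOT t = F
n XOR (NOT t) = F XOR F = F
(n -> (NOT n)) XOR (n XOR (NOT t)) = T XOR F = T
NOT t = F
(NOT t) <-> n = F <-> F = T
NOT ((NOT t) <-> n) = F
n XOR n = F XOR F = F
NOT (n XOR n) = T
(NOT ((NOT t) <-> n)) -> (NOT (n XOR n)) = F -> T = T
((n -> (NOT n)) XOR (n XOR (NOT t))) -> ((NOT ((NOT t) <-> n)) -> (NOT (n XOR n))) = T -> T = T

T


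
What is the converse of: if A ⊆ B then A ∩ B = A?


The converse of (P → Q) is (Q → P). It is not in general equivalent to the original.
Here P = 'A ⊆ B' and Q = 'A ∩ B = A'.

If A ∩ B = A, then A ⊆ B.


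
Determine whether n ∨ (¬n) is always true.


Build the truth table over {n}:
n | φ
-----
F | T
T | T
Every row evaluates to true.

Yes, it is a tautology.


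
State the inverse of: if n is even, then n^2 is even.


The inverse of (P → Q) is (¬P → ¬Q). It is equivalent to the converse, not to the original.
Here P = 'n is even' and Q = 'n^2 is even'.

If not (n is even), then not (n^2 is even).


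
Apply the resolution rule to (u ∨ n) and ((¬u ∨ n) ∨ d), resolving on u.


The clauses contain complementary literals u and ¬u.
Resolution eliminates this pair and disjoins the remaining literals (merging duplicates).

(n ∨ d)


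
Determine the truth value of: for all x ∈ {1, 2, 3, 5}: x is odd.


Evaluate the predicate on each element: 1:T, 2:F, 3:T, 5:T.
Counterexample x = 2 fails the predicate.

F


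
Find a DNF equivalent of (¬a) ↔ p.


Step 1: (¬a) ↔ p is true exactly when both agree: ((¬a) ∧ p) ∨ (¬(¬a) ∧ ¬p).
Step 2: Eliminate any double negations (¬¬X = X).

((¬a) ∧ p) ∨ (a ∧ (¬p))


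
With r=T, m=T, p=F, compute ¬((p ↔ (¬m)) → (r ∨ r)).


Substitute r=T, m=T, p=F:
¬m = F
p ↔ (¬m) = F ↔ F = T
r ∨ r = T ∨ T = T
(p ↔ (¬m)) → (r ∨ r) = T → T = T
¬((p ↔ (¬m)) → (r ∨ r)) = F

F


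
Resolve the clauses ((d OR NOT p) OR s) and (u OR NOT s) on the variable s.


The clauses contain complementary literals s and NOTs.
Resolution eliminates this pair and disjoins the remaining literals (merging duplicates).

((NOT p OR d) OR u)


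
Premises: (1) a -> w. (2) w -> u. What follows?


Hypothetical syllogism: from (P → Q) and (Q → R), infer (P → R).
Chain the two implications through the shared middle term 'w'.

a -> u


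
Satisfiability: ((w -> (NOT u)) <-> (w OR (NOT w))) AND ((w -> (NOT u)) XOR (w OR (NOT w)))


Check all 4 assignments over {u, w}:
u | w | φ
---------
F | F | F
T | F | F
F | T | F
T | T | F
No assignment makes the formula true.

Unsatisfiable.


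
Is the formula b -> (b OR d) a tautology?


Build the truth table over {b, d}:
b | d | φ
---------
F | F | T
T | F | T
F | T | T
T | T | T
Every row evaluates to true.

Yes, it is a tautology.


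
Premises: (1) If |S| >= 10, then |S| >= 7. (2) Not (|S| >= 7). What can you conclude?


Modus tollens: from (P → Q) and ¬Q, infer ¬P.
Q = '|S| >= 7' is denied; since P → Q, P must also fail.

Not (|S| >= 10).


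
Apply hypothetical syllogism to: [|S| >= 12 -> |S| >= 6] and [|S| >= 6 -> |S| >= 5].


Hypothetical syllogism: from (P → Q) and (Q → R), infer (P → R).
Chain the two implications through the shared middle term '|S| >= 6'.

|S| >= 12 -> |S| >= 5


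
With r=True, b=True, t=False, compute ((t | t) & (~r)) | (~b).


Substitute r=True, b=True, t=False:
t | t = False | False = False
~r = False
(t | t) & (~r) = False & False = False
~b = False
((t | t) & (~r)) | (~b) = False | False = False

False


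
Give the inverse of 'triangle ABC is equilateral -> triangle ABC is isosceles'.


The inverse of (P → Q) is (¬P → ¬Q). It is equivalent to the converse, not to the original.
Here P = 'triangle ABC is equilateral' and Q = 'triangle ABC is isosceles'.

If not (triangle ABC is equilateral), then not (triangle ABC is isosceles).


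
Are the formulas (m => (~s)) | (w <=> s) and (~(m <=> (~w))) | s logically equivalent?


Compare truth tables:
m | s | w | φ | ψ
-----------------
False | False | False | True | True
True | False | False | True | False
False | True | False | True | True
True | True | False | False | True
False | False | True | True | False
True | False | True | True | True
False | True | True | True | True
True | True | True | True | True
They differ at row 2 (m=True, s=False, w=False): φ=True but ψ=False.

No, they are not logically equivalent.


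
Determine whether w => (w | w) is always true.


Build the truth table over {w}:
w | φ
-----
False | True
True | True
Every row evaluates to true.

Yes, it is a tautology.


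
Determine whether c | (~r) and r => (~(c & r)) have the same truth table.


Compare truth tables:
c | r | φ | ψ
-------------
False | False | True | True
True | False | True | True
False | True | False | True
True | True | True | False
They differ at row 3 (c=False, r=True): φ=False but ψ=True.

No, they are not logically equivalent.


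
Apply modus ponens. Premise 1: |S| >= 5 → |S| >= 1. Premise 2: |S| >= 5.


Modus ponens: from (P → Q) and P, infer Q.
P = '|S| >= 5' is asserted, and P → Q holds, so Q follows.

|S| >= 1.


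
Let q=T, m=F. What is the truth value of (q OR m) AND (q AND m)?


Substitute q=T, m=F:
q OR m = T OR F = T
q AND m = T AND F = F
(q OR m) AND (q AND m) = T AND F = F

F


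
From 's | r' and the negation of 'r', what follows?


Disjunctive syllogism: from (P ∨ Q) and ¬P, infer Q.
One disjunct, 'r', is ruled out; the other must hold.

s


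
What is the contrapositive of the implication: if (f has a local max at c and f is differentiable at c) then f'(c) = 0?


The contrapositive of (P → Q) is (¬Q → ¬P); it is logically equivalent to the original.
Here P = '(f has a local max at c and f is differentiable at c)' and Q = 'f'(c) = 0'.

If not (f'(c) = 0), then not ((f has a local max at c and f is differentiable at c)).


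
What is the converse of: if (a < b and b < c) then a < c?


The converse of (P → Q) is (Q → P). It is not in general equivalent to the original.
Here P = '(a < b and b < c)' and Q = 'a < c'.

If a < c, then (a < b and b < c).


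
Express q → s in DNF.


Step 1: Rewrite q → s as ¬q ∨ s.

(¬q) ∨ s


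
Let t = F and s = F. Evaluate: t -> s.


Implication is false only when antecedent is true and consequent is false.
Substitute: t=F, s=F.
F -> F evaluates to T.

T


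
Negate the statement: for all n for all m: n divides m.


Negation flips each quantifier (∀↔∃) and negates the inner predicate.
¬(for all n for all m: φ) = there exists n there exists m: ¬φ.

there exists n there exists m: NOT(n divides m)


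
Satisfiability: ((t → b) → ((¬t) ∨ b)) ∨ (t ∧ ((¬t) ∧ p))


Search for a satisfying assignment over {b, p, t}.
Try b=F, p=F, t=F: the formula evaluates to T.
A satisfying assignment exists.

Satisfiable.


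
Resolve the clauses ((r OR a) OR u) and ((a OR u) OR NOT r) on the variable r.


The clauses contain complementary literals r and NOTr.
Resolution eliminates this pair and disjoins the remaining literals (merging duplicates).

(a OR u)


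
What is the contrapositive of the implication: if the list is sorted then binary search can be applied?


The contrapositive of (P → Q) is (¬Q → ¬P); it is logically equivalent to the original.
Here P = 'the list is sorted' and Q = 'binary search can be applied'.

If not (binary search can be applied), then not (the list is sorted).


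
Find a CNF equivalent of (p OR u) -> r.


Step 1: Rewrite as ¬(p ∨ u) ∨ r = (¬p ∧ ¬u) ∨ r.
Step 2: Distribute ∨ over ∧.

((NOT p) OR r) AND ((NOT u) OR r)


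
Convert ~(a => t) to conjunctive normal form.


Step 1: Rewrite a → t as ¬a ∨ t.
Step 2: Negate: ¬(¬a ∨ t) = a ∧ ¬t (De Morgan + double negation).

a & (~t)


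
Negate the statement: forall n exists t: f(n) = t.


Negation flips each quantifier (∀↔∃) and negates the inner predicate.
¬(forall n exists t: φ) = exists n forall t: ¬φ.

exists n forall t: ~(f(n) = t)


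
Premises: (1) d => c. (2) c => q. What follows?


Hypothetical syllogism: from (P → Q) and (Q → R), infer (P → R).
Chain the two implications through the shared middle term 'c'.

d => q


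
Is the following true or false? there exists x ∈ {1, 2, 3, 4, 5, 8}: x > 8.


Evaluate the predicate on each element: 1:F, 2:F, 3:F, 4:F, 5:F, 8:F.
No element satisfies the predicate.

F


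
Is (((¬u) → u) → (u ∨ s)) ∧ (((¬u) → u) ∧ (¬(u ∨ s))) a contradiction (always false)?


Truth table over {s, u}:
s | u | φ
---------
F | F | F
T | F | F
F | T | F
T | T | F
Every row is false.

Yes, it is a contradiction.


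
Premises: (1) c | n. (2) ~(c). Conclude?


Disjunctive syllogism: from (P ∨ Q) and ¬P, infer Q.
One disjunct, 'c', is ruled out; the other must hold.

n


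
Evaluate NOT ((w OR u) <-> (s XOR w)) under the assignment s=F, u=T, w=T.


Substitute s=F, u=T, w=T:
w OR u = T OR T = T
s XOR w = F XOR T = T
(w OR u) <-> (s XOR w) = T <-> T = T
NOT ((w OR u) <-> (s XOR w)) = F

F


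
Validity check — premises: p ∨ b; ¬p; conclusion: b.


This matches the form of disjunctive syllogism: the conclusion follows in every model of the premises.

Valid.


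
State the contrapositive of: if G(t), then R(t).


The contrapositive of (P → Q) is (¬Q → ¬P); it is logically equivalent to the original.
Here P = 'G(t)' and Q = 'R(t)'.

If not (R(t)), then not (G(t)).


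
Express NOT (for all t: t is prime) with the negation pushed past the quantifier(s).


¬(for all x: φ) = there exists x: ¬φ, and ¬(there exists x: φ) = for all x: ¬φ.
Apply to the universal statement.

there exists t: NOT(t is prime)


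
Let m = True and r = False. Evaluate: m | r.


Disjunction is false only when both operands are false.
Substitute: m=True, r=False.
True | False evaluates to True.

True


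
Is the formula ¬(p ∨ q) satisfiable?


Search for a satisfying assignment over {p, q}.
Try p=F, q=F: the formula evaluates to T.
A satisfying assignment exists.

Satisfiable.


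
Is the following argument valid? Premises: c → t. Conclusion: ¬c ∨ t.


This matches the form of material implication: the conclusion follows in every model of the premises.

Valid.


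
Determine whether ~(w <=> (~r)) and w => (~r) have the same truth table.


Compare truth tables:
r | w | φ | ψ
-------------
False | False | True | True
True | False | False | True
False | True | False | True
True | True | True | False
They differ at row 2 (r=True, w=False): φ=False but ψ=True.

No, they are not logically equivalent.


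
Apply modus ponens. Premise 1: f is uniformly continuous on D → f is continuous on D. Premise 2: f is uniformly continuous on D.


Modus ponens: from (P → Q) and P, infer Q.
P = 'f is uniformly continuous on D' is asserted, and P → Q holds, so Q follows.

f is continuous on D.


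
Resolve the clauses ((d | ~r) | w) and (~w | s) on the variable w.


The clauses contain complementary literals w and ~w.
Resolution eliminates this pair and disjoins the remaining literals (merging duplicates).

((d | ~r) | s)


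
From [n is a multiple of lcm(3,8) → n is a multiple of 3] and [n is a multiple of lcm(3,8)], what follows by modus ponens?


Modus ponens: from (P → Q) and P, infer Q.
P = 'n is a multiple of lcm(3,8)' is asserted, and P → Q holds, so Q follows.

n is a multiple of 3.


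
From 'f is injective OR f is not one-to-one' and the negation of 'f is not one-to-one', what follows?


Disjunctive syllogism: from (P ∨ Q) and ¬P, infer Q.
One disjunct, 'f is not one-to-one', is ruled out; the other must hold.

f is injective


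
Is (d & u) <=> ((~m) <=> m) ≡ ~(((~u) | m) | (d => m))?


Compare truth tables:
d | m | u | φ | ψ
-----------------
False | False | False | True | False
True | False | False | True | False
False | True | False | True | False
True | True | False | True | False
False | False | True | True | False
True | False | True | False | True
False | True | True | True | False
True | True | True | False | False
They differ at row 1 (d=False, m=False, u=False): φ=True but ψ=False.

No, they are not logically equivalent.


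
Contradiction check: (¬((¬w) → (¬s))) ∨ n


Truth table over {n, s, w}:
n | s | w | φ
-------------
F | F | F | F
T | F | F | T
F | T | F | T
T | T | F | T
F | F | T | F
T | F | T | T
F | T | T | F
T | T | T | T
Satisfying assignment at row 2: n=T, s=F, w=F gives T.

No, it is not a contradiction.


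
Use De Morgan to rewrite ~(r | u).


De Morgan: the negation of a disjunction is the conjunction of the negations.
Distribute ~ across |, flipping it to &, and negate each literal.

(~r) & (~u)


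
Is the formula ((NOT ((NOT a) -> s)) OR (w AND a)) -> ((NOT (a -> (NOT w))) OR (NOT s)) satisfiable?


Search for a satisfying assignment over {a, s, w}.
Try a=F, s=F, w=F: the formula evaluates to T.
A satisfying assignment exists.

Satisfiable.


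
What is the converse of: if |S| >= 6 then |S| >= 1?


The converse of (P → Q) is (Q → P). It is not in general equivalent to the original.
Here P = '|S| >= 6' and Q = '|S| >= 1'.

If |S| >= 1, then |S| >= 6.


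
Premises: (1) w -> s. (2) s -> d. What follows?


Hypothetical syllogism: from (P → Q) and (Q → R), infer (P → R).
Chain the two implications through the shared middle term 's'.

w -> d


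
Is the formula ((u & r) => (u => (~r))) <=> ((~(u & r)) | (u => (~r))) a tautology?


Build the truth table over {r, u}:
r | u | φ
---------
False | False | True
True | False | True
False | True | True
True | True | True
Every row evaluates to true.

Yes, it is a tautology.
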